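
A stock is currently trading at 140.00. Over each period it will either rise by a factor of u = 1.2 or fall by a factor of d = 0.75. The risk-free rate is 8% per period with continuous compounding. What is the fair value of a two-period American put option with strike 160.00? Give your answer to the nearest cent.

20.00

Risk-neutral probability p = (e^0.08 − 0.75)/(1.2 − 0.75) = 0.3333/0.4500 = 0.7406
Terminal stock prices: S_uu = 201.6, S_ud = 126, S_dd = 78.75
Terminal payoffs (K − S): max(-41.6, 0) = 0, max(34, 0) = 34, max(81.25, 0) = 81.25
Node u (S = 168): continuation = e^(−0.08)·[0.7406·0.0000 + 0.2594·34.0000] = 8.1403; exercise value = 0.0000 ≤ continuation, so V_u = 8.1403
Node d (S = 105): continuation = e^(−0.08)·[0.7406·34.0000 + 0.2594·81.2500] = 42.6986; exercise value = 55.0000 > continuation, so V_d = 55.0000 (exercise)
Node 0 (S = 140): continuation = e^(−0.08)·[0.7406·8.1403 + 0.2594·55.0000] = 18.7337; exercise value = 20.0000 > continuation, so V_0 = 20.0000 (exercise)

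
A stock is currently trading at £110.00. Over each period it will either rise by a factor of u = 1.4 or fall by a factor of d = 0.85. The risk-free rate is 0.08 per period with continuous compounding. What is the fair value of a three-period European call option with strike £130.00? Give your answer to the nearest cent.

Risk-neutral probability p = (e^0.08 − 0.85)/(1.4 − 0.85) = 0.2333/0.5500 = 0.4242
Terminal stock prices: S_uuu = 301.8, S_uud = 183.3, S_udd = 111.3, S_ddd = 67.55
Terminal payoffs (S − K): max(171.8, 0) = 171.8, max(53.26, 0) = 53.26, max(-18.74, 0) = 0, max(-62.45, 0) = 0
Node uu (S = 215.6): V_uu = e^(−0.08)·[0.4242·171.8400 + 0.5758·53.2600] = 95.5949
Node ud (S = 130.9): V_ud = e^(−0.08)·[0.4242·53.2600 + 0.5758·0.0000] = 20.8538
Node dd (S = 79.47): V_dd = e^(−0.08)·[0.4242·0.0000 + 0.5758·0.0000] = 0.0000
Node u (S = 154): V_u = e^(−0.08)·[0.4242·95.5949 + 0.5758·20.8538] = 48.5152
Node d (S = 93.5): V_d = e^(−0.08)·[0.4242·20.8538 + 0.5758·0.0000] = 8.1653
Node 0 (S = 110): V_0 = e^(−0.08)·[0.4242·48.5152 + 0.5758·8.1653] = 23.3364

£23.34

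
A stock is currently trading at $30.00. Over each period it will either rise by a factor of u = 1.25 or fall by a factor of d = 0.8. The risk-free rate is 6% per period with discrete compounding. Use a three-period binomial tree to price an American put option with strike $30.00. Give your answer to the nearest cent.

$2.91

Risk-neutral probability p = (1 + 0.06 − 0.8)/(1.25 − 0.8) = 0.2600/0.4500 = 0.5778
Terminal stock prices: S_uuu = 58.59, S_uud = 37.5, S_udd = 24, S_ddd = 15.36
Terminal payoffs (K − S): max(-28.59, 0) = 0, max(-7.5, 0) = 0, max(6, 0) = 6, max(14.64, 0) = 14.64
Node uu (S = 46.88): continuation = 1/1.06·[0.5778·0.0000 + 0.4222·0.0000] = 0.0000; exercise value = 0.0000 ≤ continuation, so V_uu = 0.0000
Node ud (S = 30): continuation = 1/1.06·[0.5778·0.0000 + 0.4222·6.0000] = 2.3899; exercise value = 0.0000 ≤ continuation, so V_ud = 2.3899
Node dd (S = 19.2): continuation = 1/1.06·[0.5778·6.0000 + 0.4222·14.6400] = 9.1019; exercise value = 10.8000 > continuation, so V_dd = 10.8000 (exercise)
Node u (S = 37.5): continuation = 1/1.06·[0.5778·0.0000 + 0.4222·2.3899] = 0.9520; exercise value = 0.0000 ≤ continuation, so V_u = 0.9520
Node d (S = 24): continuation = 1/1.06·[0.5778·2.3899 + 0.4222·10.8000] = 5.6046; exercise value = 6.0000 > continuation, so V_d = 6.0000 (exercise)
Node 0 (S = 30): continuation = 1/1.06·[0.5778·0.9520 + 0.4222·6.0000] = 2.9088; exercise value = 0.0000 ≤ continuation, so V_0 = 2.9088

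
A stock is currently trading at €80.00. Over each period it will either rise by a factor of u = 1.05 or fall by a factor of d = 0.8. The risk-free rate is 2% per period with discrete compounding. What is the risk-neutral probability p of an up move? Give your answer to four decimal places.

Risk-neutral probability p = (1 + 0.02 − 0.8)/(1.05 − 0.8) = 0.2200/0.2500 = 0.8800

p = 0.8800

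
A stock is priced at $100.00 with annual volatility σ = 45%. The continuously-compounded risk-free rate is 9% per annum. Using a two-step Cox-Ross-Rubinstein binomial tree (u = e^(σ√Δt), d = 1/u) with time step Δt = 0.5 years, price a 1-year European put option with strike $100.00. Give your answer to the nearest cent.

CRR parameters: u = e^(σ√Δt) = e^(0.45·√0.5) = 1.3746, d = 1/u = 0.7275
Per-period rate: rΔt = 0.09·0.5 = 0.045, so R = e^0.045 = 1.0460
Risk-neutral probability p = (e^0.045 − 0.7275)/(1.3746 − 0.7275) = 0.3186/0.6472 = 0.4922
Terminal stock prices: S_uu = 189, S_ud = 100, S_dd = 52.92
Terminal payoffs (K − S): max(-88.97, 0) = 0, max(0, 0) = 0, max(47.08, 0) = 47.08
Node u (S = 137.5): V_u = e^(−0.045)·[0.4922·0.0000 + 0.5078·0.0000] = 0.0000
Node d (S = 72.75): V_d = e^(−0.045)·[0.4922·0.0000 + 0.5078·47.0804] = 22.8539
Node 0 (S = 100): V_0 = e^(−0.045)·[0.4922·0.0000 + 0.5078·22.8539] = 11.0938

$11.09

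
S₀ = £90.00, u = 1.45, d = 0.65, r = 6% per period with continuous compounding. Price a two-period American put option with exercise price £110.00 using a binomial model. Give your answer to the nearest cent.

£29.11

Risk-neutral probability p = (e^0.06 − 0.65)/(1.45 − 0.65) = 0.4118/0.8000 = 0.5148
Terminal stock prices: S_uu = 189.2, S_ud = 84.83, S_dd = 38.03
Terminal payoffs (K − S): max(-79.22, 0) = 0, max(25.17, 0) = 25.17, max(71.97, 0) = 71.97
Node u (S = 130.5): continuation = e^(−0.06)·[0.5148·0.0000 + 0.4852·25.1750] = 11.5037; exercise value = 0.0000 ≤ continuation, so V_u = 11.5037
Node d (S = 58.5): continuation = e^(−0.06)·[0.5148·25.1750 + 0.4852·71.9750] = 45.0941; exercise value = 51.5000 > continuation, so V_d = 51.5000 (exercise)
Node 0 (S = 90): continuation = e^(−0.06)·[0.5148·11.5037 + 0.4852·51.5000] = 29.1100; exercise value = 20.0000 ≤ continuation, so V_0 = 29.1100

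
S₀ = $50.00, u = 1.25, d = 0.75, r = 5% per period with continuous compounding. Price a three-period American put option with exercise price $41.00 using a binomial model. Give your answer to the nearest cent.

Risk-neutral probability p = (e^0.05 − 0.75)/(1.25 − 0.75) = 0.3013/0.5000 = 0.6025
Terminal stock prices: S_uuu = 97.66, S_uud = 58.59, S_udd = 35.16, S_ddd = 21.09
Terminal payoffs (K − S): max(-56.66, 0) = 0, max(-17.59, 0) = 0, max(5.844, 0) = 5.844, max(19.91, 0) = 19.91
Node uu (S = 78.12): continuation = e^(−0.05)·[0.6025·0.0000 + 0.3975·0.0000] = 0.0000; exercise value = 0.0000 ≤ continuation, so V_uu = 0.0000
Node ud (S = 46.88): continuation = e^(−0.05)·[0.6025·0.0000 + 0.3975·5.8438] = 2.2094; exercise value = 0.0000 ≤ continuation, so V_ud = 2.2094
Node dd (S = 28.12): continuation = e^(−0.05)·[0.6025·5.8438 + 0.3975·19.9062] = 10.8754; exercise value = 12.8750 > continuation, so V_dd = 12.8750 (exercise)
Node u (S = 62.5): continuation = e^(−0.05)·[0.6025·0.0000 + 0.3975·2.2094] = 0.8353; exercise value = 0.0000 ≤ continuation, so V_u = 0.8353
Node d (S = 37.5): continuation = e^(−0.05)·[0.6025·2.2094 + 0.3975·12.8750] = 6.1340; exercise value = 3.5000 ≤ continuation, so V_d = 6.1340
Node 0 (S = 50): continuation = e^(−0.05)·[0.6025·0.8353 + 0.3975·6.1340] = 2.7979; exercise value = 0.0000 ≤ continuation, so V_0 = 2.7979

$2.80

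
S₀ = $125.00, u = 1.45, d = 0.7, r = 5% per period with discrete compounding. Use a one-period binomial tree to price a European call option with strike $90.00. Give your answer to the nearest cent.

Risk-neutral probability p = (1 + 0.05 − 0.7)/(1.45 − 0.7) = 0.3500/0.7500 = 0.4667
Terminal stock prices: S_u = 181.2, S_d = 87.5
Terminal payoffs (S − K): max(91.25, 0) = 91.25, max(-2.5, 0) = 0
Node 0 (S = 125): V_0 = 1/1.05·[0.4667·91.2500 + 0.5333·0.0000] = 40.5556

$40.56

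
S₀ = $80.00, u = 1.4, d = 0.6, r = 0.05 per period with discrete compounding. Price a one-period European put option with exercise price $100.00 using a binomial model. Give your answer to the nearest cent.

Risk-neutral probability p = (1 + 0.05 − 0.6)/(1.4 − 0.6) = 0.4500/0.8000 = 0.5625
Terminal stock prices: S_u = 112, S_d = 48
Terminal payoffs (K − S): max(-12, 0) = 0, max(52, 0) = 52
Node 0 (S = 80): V_0 = 1/1.05·[0.5625·0.0000 + 0.4375·52.0000] = 21.6667

$21.67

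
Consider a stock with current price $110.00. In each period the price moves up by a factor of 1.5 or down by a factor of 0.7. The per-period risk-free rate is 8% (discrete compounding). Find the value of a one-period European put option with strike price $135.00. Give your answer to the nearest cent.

Risk-neutral probability p = (1 + 0.08 − 0.7)/(1.5 − 0.7) = 0.3800/0.8000 = 0.4750
Terminal stock prices: S_u = 165, S_d = 77
Terminal payoffs (K − S): max(-30, 0) = 0, max(58, 0) = 58
Node 0 (S = 110): V_0 = 1/1.08·[0.4750·0.0000 + 0.5250·58.0000] = 28.1944

$28.19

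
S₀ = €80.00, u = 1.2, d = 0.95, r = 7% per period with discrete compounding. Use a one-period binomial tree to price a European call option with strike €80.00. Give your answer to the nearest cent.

€7.18

Risk-neutral probability p = (1 + 0.07 − 0.95)/(1.2 − 0.95) = 0.1200/0.2500 = 0.4800
Terminal stock prices: S_u = 96, S_d = 76
Terminal payoffs (S − K): max(16, 0) = 16, max(-4, 0) = 0
Node 0 (S = 80): V_0 = 1/1.07·[0.4800·16.0000 + 0.5200·0.0000] = 7.1776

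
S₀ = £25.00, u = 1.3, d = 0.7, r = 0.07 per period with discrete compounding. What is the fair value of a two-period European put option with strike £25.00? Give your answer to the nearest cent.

£2.57

Risk-neutral probability p = (1 + 0.07 − 0.7)/(1.3 − 0.7) = 0.3700/0.6000 = 0.6167
Terminal stock prices: S_uu = 42.25, S_ud = 22.75, S_dd = 12.25
Terminal payoffs (K − S): max(-17.25, 0) = 0, max(2.25, 0) = 2.25, max(12.75, 0) = 12.75
Node u (S = 32.5): V_u = 1/1.07·[0.6167·0.0000 + 0.3833·2.2500] = 0.8061
Node d (S = 17.5): V_d = 1/1.07·[0.6167·2.2500 + 0.3833·12.7500] = 5.8645
Node 0 (S = 25): V_0 = 1/1.07·[0.6167·0.8061 + 0.3833·5.8645] = 2.5655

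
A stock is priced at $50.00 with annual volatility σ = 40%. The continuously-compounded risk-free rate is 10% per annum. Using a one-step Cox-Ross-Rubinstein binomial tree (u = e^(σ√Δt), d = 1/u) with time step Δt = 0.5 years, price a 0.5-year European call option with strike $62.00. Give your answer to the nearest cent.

$2.15

CRR parameters: u = e^(σ√Δt) = e^(0.4·√0.5) = 1.3269, d = 1/u = 0.7536
Per-period rate: rΔt = 0.1·0.5 = 0.05, so R = e^0.05 = 1.0513
Risk-neutral probability p = (e^0.05 − 0.7536)/(1.3269 − 0.7536) = 0.2976/0.5733 = 0.5192
Terminal stock prices: S_u = 66.34, S_d = 37.68
Terminal payoffs (S − K): max(4.345, 0) = 4.345, max(-24.32, 0) = 0
Node 0 (S = 50): V_0 = e^(−0.05)·[0.5192·4.3448 + 0.4808·0.0000] = 2.1458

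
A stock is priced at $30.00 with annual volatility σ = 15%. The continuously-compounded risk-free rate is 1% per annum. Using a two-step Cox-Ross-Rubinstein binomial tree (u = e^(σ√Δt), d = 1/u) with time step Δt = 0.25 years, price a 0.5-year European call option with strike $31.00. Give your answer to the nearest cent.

CRR parameters: u = e^(σ√Δt) = e^(0.15·√0.25) = 1.0779, d = 1/u = 0.9277
Per-period rate: rΔt = 0.01·0.25 = 0.0025, so R = e^0.0025 = 1.0025
Risk-neutral probability p = (e^0.0025 − 0.9277)/(1.0779 − 0.9277) = 0.0748/0.1501 = 0.4979
Terminal stock prices: S_uu = 34.86, S_ud = 30, S_dd = 25.82
Terminal payoffs (S − K): max(3.855, 0) = 3.855, max(-1, 0) = 0, max(-5.179, 0) = 0
Node u (S = 32.34): V_u = e^(−0.0025)·[0.4979·3.8550 + 0.5021·0.0000] = 1.9147
Node d (S = 27.83): V_d = e^(−0.0025)·[0.4979·0.0000 + 0.5021·0.0000] = 0.0000
Node 0 (S = 30): V_0 = e^(−0.0025)·[0.4979·1.9147 + 0.5021·0.0000] = 0.9510

$0.95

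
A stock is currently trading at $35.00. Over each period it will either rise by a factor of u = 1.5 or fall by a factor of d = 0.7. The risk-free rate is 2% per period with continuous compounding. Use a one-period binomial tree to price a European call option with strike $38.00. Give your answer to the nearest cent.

Risk-neutral probability p = (e^0.02 − 0.7)/(1.5 − 0.7) = 0.3202/0.8000 = 0.4003
Terminal stock prices: S_u = 52.5, S_d = 24.5
Terminal payoffs (S − K): max(14.5, 0) = 14.5, max(-13.5, 0) = 0
Node 0 (S = 35): V_0 = e^(−0.02)·[0.4003·14.5000 + 0.5997·0.0000] = 5.6887

$5.69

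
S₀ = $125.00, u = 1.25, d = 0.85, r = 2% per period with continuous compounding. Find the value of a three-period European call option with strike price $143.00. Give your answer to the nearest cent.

Risk-neutral probability p = (e^0.02 − 0.85)/(1.25 − 0.85) = 0.1702/0.4000 = 0.4255
Terminal stock prices: S_uuu = 244.1, S_uud = 166, S_udd = 112.9, S_ddd = 76.77
Terminal payoffs (S − K): max(101.1, 0) = 101.1, max(23.02, 0) = 23.02, max(-30.11, 0) = 0, max(-66.23, 0) = 0
Node uu (S = 195.3): V_uu = e^(−0.02)·[0.4255·101.1406 + 0.5745·23.0156] = 55.1441
Node ud (S = 132.8): V_ud = e^(−0.02)·[0.4255·23.0156 + 0.5745·0.0000] = 9.5993
Node dd (S = 90.31): V_dd = e^(−0.02)·[0.4255·0.0000 + 0.5745·0.0000] = 0.0000
Node u (S = 156.2): V_u = e^(−0.02)·[0.4255·55.1441 + 0.5745·9.5993] = 28.4049
Node d (S = 106.2): V_d = e^(−0.02)·[0.4255·9.5993 + 0.5745·0.0000] = 4.0037
Node 0 (S = 125): V_0 = e^(−0.02)·[0.4255·28.4049 + 0.5745·4.0037] = 14.1016

$14.10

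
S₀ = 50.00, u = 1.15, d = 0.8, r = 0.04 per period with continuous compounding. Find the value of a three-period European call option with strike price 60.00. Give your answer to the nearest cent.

4.63

Risk-neutral probability p = (e^0.04 − 0.8)/(1.15 − 0.8) = 0.2408/0.3500 = 0.6880
Terminal stock prices: S_uuu = 76.04, S_uud = 52.9, S_udd = 36.8, S_ddd = 25.6
Terminal payoffs (S − K): max(16.04, 0) = 16.04, max(-7.1, 0) = 0, max(-23.2, 0) = 0, max(-34.4, 0) = 0
Node uu (S = 66.12): V_uu = e^(−0.04)·[0.6880·16.0437 + 0.3120·0.0000] = 10.6058
Node ud (S = 46): V_ud = e^(−0.04)·[0.6880·0.0000 + 0.3120·0.0000] = 0.0000
Node dd (S = 32): V_dd = e^(−0.04)·[0.6880·0.0000 + 0.3120·0.0000] = 0.0000
Node u (S = 57.5): V_u = e^(−0.04)·[0.6880·10.6058 + 0.3120·0.0000] = 7.0110
Node d (S = 40): V_d = e^(−0.04)·[0.6880·0.0000 + 0.3120·0.0000] = 0.0000
Node 0 (S = 50): V_0 = e^(−0.04)·[0.6880·7.0110 + 0.3120·0.0000] = 4.6346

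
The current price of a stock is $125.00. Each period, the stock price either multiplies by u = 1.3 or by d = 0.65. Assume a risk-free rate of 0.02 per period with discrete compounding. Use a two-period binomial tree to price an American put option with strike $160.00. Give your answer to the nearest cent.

$46.07

Risk-neutral probability p = (1 + 0.02 − 0.65)/(1.3 − 0.65) = 0.3700/0.6500 = 0.5692
Terminal stock prices: S_uu = 211.3, S_ud = 105.6, S_dd = 52.81
Terminal payoffs (K − S): max(-51.25, 0) = 0, max(54.38, 0) = 54.38, max(107.2, 0) = 107.2
Node u (S = 162.5): continuation = 1/1.02·[0.5692·0.0000 + 0.4308·54.3750] = 22.9638; exercise value = 0.0000 ≤ continuation, so V_u = 22.9638
Node d (S = 81.25): continuation = 1/1.02·[0.5692·54.3750 + 0.4308·107.1875] = 75.6127; exercise value = 78.7500 > continuation, so V_d = 78.7500 (exercise)
Node 0 (S = 125): continuation = 1/1.02·[0.5692·22.9638 + 0.4308·78.7500] = 46.0733; exercise value = 35.0000 ≤ continuation, so V_0 = 46.0733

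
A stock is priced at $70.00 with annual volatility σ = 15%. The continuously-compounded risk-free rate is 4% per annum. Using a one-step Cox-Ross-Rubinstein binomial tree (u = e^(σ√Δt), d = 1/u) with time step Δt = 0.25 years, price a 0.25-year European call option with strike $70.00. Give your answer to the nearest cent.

$2.96

CRR parameters: u = e^(σ√Δt) = e^(0.15·√0.25) = 1.0779, d = 1/u = 0.9277
Per-period rate: rΔt = 0.04·0.25 = 0.01, so R = e^0.01 = 1.0101
Risk-neutral probability p = (e^0.01 − 0.9277)/(1.0779 − 0.9277) = 0.0823/0.1501 = 0.5482
Terminal stock prices: S_u = 75.45, S_d = 64.94
Terminal payoffs (S − K): max(5.452, 0) = 5.452, max(-5.058, 0) = 0
Node 0 (S = 70): V_0 = e^(−0.01)·[0.5482·5.4519 + 0.4518·0.0000] = 2.9590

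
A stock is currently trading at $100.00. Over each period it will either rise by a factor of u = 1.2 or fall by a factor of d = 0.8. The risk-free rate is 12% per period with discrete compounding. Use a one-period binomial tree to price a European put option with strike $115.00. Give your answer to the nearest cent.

$6.25

Risk-neutral probability p = (1 + 0.12 − 0.8)/(1.2 − 0.8) = 0.3200/0.4000 = 0.8000
Terminal stock prices: S_u = 120, S_d = 80
Terminal payoffs (K − S): max(-5, 0) = 0, max(35, 0) = 35
Node 0 (S = 100): V_0 = 1/1.12·[0.8000·0.0000 + 0.2000·35.0000] = 6.2500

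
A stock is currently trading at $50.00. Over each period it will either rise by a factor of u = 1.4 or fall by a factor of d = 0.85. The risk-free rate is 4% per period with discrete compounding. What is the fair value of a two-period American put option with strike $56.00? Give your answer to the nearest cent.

Risk-neutral probability p = (1 + 0.04 − 0.85)/(1.4 − 0.85) = 0.1900/0.5500 = 0.3455
Terminal stock prices: S_uu = 98, S_ud = 59.5, S_dd = 36.12
Terminal payoffs (K − S): max(-42, 0) = 0, max(-3.5, 0) = 0, max(19.88, 0) = 19.88
Node u (S = 70): continuation = 1/1.04·[0.3455·0.0000 + 0.6545·0.0000] = 0.0000; exercise value = 0.0000 ≤ continuation, so V_u = 0.0000
Node d (S = 42.5): continuation = 1/1.04·[0.3455·0.0000 + 0.6545·19.8750] = 12.5087; exercise value = 13.5000 > continuation, so V_d = 13.5000 (exercise)
Node 0 (S = 50): continuation = 1/1.04·[0.3455·0.0000 + 0.6545·13.5000] = 8.4965; exercise value = 6.0000 ≤ continuation, so V_0 = 8.4965

$8.50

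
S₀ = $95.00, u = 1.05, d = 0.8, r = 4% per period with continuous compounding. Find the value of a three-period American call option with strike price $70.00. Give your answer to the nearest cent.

Risk-neutral probability p = (e^0.04 − 0.8)/(1.05 − 0.8) = 0.2408/0.2500 = 0.9632
Terminal stock prices: S_uuu = 110, S_uud = 83.79, S_udd = 63.84, S_ddd = 48.64
Terminal payoffs (S − K): max(39.97, 0) = 39.97, max(13.79, 0) = 13.79, max(-6.16, 0) = 0, max(-21.36, 0) = 0
Node uu (S = 104.7): continuation = e^(−0.04)·[0.9632·39.9744 + 0.0368·13.7900] = 37.4822; exercise value = 34.7375 ≤ continuation, so V_uu = 37.4822
Node ud (S = 79.8): continuation = e^(−0.04)·[0.9632·13.7900 + 0.0368·0.0000] = 12.7623; exercise value = 9.8000 ≤ continuation, so V_ud = 12.7623
Node dd (S = 60.8): continuation = e^(−0.04)·[0.9632·0.0000 + 0.0368·0.0000] = 0.0000; exercise value = 0.0000 ≤ continuation, so V_dd = 0.0000
Node u (S = 99.75): continuation = e^(−0.04)·[0.9632·37.4822 + 0.0368·12.7623] = 35.1395; exercise value = 29.7500 ≤ continuation, so V_u = 35.1395
Node d (S = 76): continuation = e^(−0.04)·[0.9632·12.7623 + 0.0368·0.0000] = 11.8112; exercise value = 6.0000 ≤ continuation, so V_d = 11.8112
Node 0 (S = 95): continuation = e^(−0.04)·[0.9632·35.1395 + 0.0368·11.8112] = 32.9378; exercise value = 25.0000 ≤ continuation, so V_0 = 32.9378

$32.94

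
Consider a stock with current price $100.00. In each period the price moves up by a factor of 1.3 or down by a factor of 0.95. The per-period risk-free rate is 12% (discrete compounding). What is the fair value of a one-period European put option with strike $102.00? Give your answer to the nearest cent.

Risk-neutral probability p = (1 + 0.12 − 0.95)/(1.3 − 0.95) = 0.1700/0.3500 = 0.4857
Terminal stock prices: S_u = 130, S_d = 95
Terminal payoffs (K − S): max(-28, 0) = 0, max(7, 0) = 7
Node 0 (S = 100): V_0 = 1/1.12·[0.4857·0.0000 + 0.5143·7.0000] = 3.2143

$3.21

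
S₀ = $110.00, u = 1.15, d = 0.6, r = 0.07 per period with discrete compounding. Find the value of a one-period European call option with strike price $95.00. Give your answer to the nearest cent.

$25.16

Risk-neutral probability p = (1 + 0.07 − 0.6)/(1.15 − 0.6) = 0.4700/0.5500 = 0.8545
Terminal stock prices: S_u = 126.5, S_d = 66
Terminal payoffs (S − K): max(31.5, 0) = 31.5, max(-29, 0) = 0
Node 0 (S = 110): V_0 = 1/1.07·[0.8545·31.5000 + 0.1455·0.0000] = 25.1572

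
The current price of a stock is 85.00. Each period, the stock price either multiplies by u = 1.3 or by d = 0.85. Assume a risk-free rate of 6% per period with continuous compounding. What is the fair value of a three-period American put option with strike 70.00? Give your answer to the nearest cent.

Risk-neutral probability p = (e^0.06 − 0.85)/(1.3 − 0.85) = 0.2118/0.4500 = 0.4707
Terminal stock prices: S_uuu = 186.7, S_uud = 122.1, S_udd = 79.84, S_ddd = 52.2
Terminal payoffs (K − S): max(-116.7, 0) = 0, max(-52.1, 0) = 0, max(-9.836, 0) = 0, max(17.8, 0) = 17.8
Node uu (S = 143.7): continuation = e^(−0.06)·[0.4707·0.0000 + 0.5293·0.0000] = 0.0000; exercise value = 0.0000 ≤ continuation, so V_uu = 0.0000
Node ud (S = 93.92): continuation = e^(−0.06)·[0.4707·0.0000 + 0.5293·0.0000] = 0.0000; exercise value = 0.0000 ≤ continuation, so V_ud = 0.0000
Node dd (S = 61.41): continuation = e^(−0.06)·[0.4707·0.0000 + 0.5293·17.7994] = 8.8718; exercise value = 8.5875 ≤ continuation, so V_dd = 8.8718
Node u (S = 110.5): continuation = e^(−0.06)·[0.4707·0.0000 + 0.5293·0.0000] = 0.0000; exercise value = 0.0000 ≤ continuation, so V_u = 0.0000
Node d (S = 72.25): continuation = e^(−0.06)·[0.4707·0.0000 + 0.5293·8.8718] = 4.4220; exercise value = 0.0000 ≤ continuation, so V_d = 4.4220
Node 0 (S = 85): continuation = e^(−0.06)·[0.4707·0.0000 + 0.5293·4.4220] = 2.2040; exercise value = 0.0000 ≤ continuation, so V_0 = 2.2040

2.20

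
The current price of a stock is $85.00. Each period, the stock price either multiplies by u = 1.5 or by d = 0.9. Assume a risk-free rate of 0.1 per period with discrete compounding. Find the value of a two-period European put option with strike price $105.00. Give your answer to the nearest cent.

$13.28

Risk-neutral probability p = (1 + 0.1 − 0.9)/(1.5 − 0.9) = 0.2000/0.6000 = 0.3333
Terminal stock prices: S_uu = 191.2, S_ud = 114.8, S_dd = 68.85
Terminal payoffs (K − S): max(-86.25, 0) = 0, max(-9.75, 0) = 0, max(36.15, 0) = 36.15
Node u (S = 127.5): V_u = 1/1.1·[0.3333·0.0000 + 0.6667·0.0000] = 0.0000
Node d (S = 76.5): V_d = 1/1.1·[0.3333·0.0000 + 0.6667·36.1500] = 21.9091
Node 0 (S = 85): V_0 = 1/1.1·[0.3333·0.0000 + 0.6667·21.9091] = 13.2782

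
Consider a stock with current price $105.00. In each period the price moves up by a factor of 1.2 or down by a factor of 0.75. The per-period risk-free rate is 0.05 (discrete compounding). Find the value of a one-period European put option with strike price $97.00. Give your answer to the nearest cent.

$5.79

Risk-neutral probability p = (1 + 0.05 − 0.75)/(1.2 − 0.75) = 0.3000/0.4500 = 0.6667
Terminal stock prices: S_u = 126, S_d = 78.75
Terminal payoffs (K − S): max(-29, 0) = 0, max(18.25, 0) = 18.25
Node 0 (S = 105): V_0 = 1/1.05·[0.6667·0.0000 + 0.3333·18.2500] = 5.7937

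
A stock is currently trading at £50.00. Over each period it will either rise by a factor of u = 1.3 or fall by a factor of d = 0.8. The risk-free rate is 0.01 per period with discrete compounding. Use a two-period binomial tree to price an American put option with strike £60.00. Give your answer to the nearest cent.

Risk-neutral probability p = (1 + 0.01 − 0.8)/(1.3 − 0.8) = 0.2100/0.5000 = 0.4200
Terminal stock prices: S_uu = 84.5, S_ud = 52, S_dd = 32
Terminal payoffs (K − S): max(-24.5, 0) = 0, max(8, 0) = 8, max(28, 0) = 28
Node u (S = 65): continuation = 1/1.01·[0.4200·0.0000 + 0.5800·8.0000] = 4.5941; exercise value = 0.0000 ≤ continuation, so V_u = 4.5941
Node d (S = 40): continuation = 1/1.01·[0.4200·8.0000 + 0.5800·28.0000] = 19.4059; exercise value = 20.0000 > continuation, so V_d = 20.0000 (exercise)
Node 0 (S = 50): continuation = 1/1.01·[0.4200·4.5941 + 0.5800·20.0000] = 13.3955; exercise value = 10.0000 ≤ continuation, so V_0 = 13.3955

£13.40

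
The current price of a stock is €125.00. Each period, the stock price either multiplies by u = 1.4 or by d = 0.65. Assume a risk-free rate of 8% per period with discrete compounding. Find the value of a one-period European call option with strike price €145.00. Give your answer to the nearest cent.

Risk-neutral probability p = (1 + 0.08 − 0.65)/(1.4 − 0.65) = 0.4300/0.7500 = 0.5733
Terminal stock prices: S_u = 175, S_d = 81.25
Terminal payoffs (S − K): max(30, 0) = 30, max(-63.75, 0) = 0
Node 0 (S = 125): V_0 = 1/1.08·[0.5733·30.0000 + 0.4267·0.0000] = 15.9259

€15.93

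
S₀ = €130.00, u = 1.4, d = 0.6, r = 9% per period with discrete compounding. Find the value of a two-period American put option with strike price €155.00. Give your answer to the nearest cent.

Risk-neutral probability p = (1 + 0.09 − 0.6)/(1.4 − 0.6) = 0.4900/0.8000 = 0.6125
Terminal stock prices: S_uu = 254.8, S_ud = 109.2, S_dd = 46.8
Terminal payoffs (K − S): max(-99.8, 0) = 0, max(45.8, 0) = 45.8, max(108.2, 0) = 108.2
Node u (S = 182): continuation = 1/1.09·[0.6125·0.0000 + 0.3875·45.8000] = 16.2821; exercise value = 0.0000 ≤ continuation, so V_u = 16.2821
Node d (S = 78): continuation = 1/1.09·[0.6125·45.8000 + 0.3875·108.2000] = 64.2018; exercise value = 77.0000 > continuation, so V_d = 77.0000 (exercise)
Node 0 (S = 130): continuation = 1/1.09·[0.6125·16.2821 + 0.3875·77.0000] = 36.5232; exercise value = 25.0000 ≤ continuation, so V_0 = 36.5232

€36.52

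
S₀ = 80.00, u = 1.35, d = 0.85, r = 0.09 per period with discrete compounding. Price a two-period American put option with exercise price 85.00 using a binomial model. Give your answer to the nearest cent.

Risk-neutral probability p = (1 + 0.09 − 0.85)/(1.35 − 0.85) = 0.2400/0.5000 = 0.4800
Terminal stock prices: S_uu = 145.8, S_ud = 91.8, S_dd = 57.8
Terminal payoffs (K − S): max(-60.8, 0) = 0, max(-6.8, 0) = 0, max(27.2, 0) = 27.2
Node u (S = 108): continuation = 1/1.09·[0.4800·0.0000 + 0.5200·0.0000] = 0.0000; exercise value = 0.0000 ≤ continuation, so V_u = 0.0000
Node d (S = 68): continuation = 1/1.09·[0.4800·0.0000 + 0.5200·27.2000] = 12.9761; exercise value = 17.0000 > continuation, so V_d = 17.0000 (exercise)
Node 0 (S = 80): continuation = 1/1.09·[0.4800·0.0000 + 0.5200·17.0000] = 8.1101; exercise value = 5.0000 ≤ continuation, so V_0 = 8.1101

8.11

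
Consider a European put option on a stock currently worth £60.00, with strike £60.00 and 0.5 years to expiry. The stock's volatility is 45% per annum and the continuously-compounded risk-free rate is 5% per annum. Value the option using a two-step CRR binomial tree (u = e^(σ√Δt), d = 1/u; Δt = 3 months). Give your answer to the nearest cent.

£5.92

CRR parameters: u = e^(σ√Δt) = e^(0.45·√0.25) = 1.2523, d = 1/u = 0.7985
Per-period rate: rΔt = 0.05·0.25 = 0.0125, so R = e^0.0125 = 1.0126
Risk-neutral probability p = (e^0.0125 − 0.7985)/(1.2523 − 0.7985) = 0.2141/0.4538 = 0.4717
Terminal stock prices: S_uu = 94.1, S_ud = 60, S_dd = 38.26
Terminal payoffs (K − S): max(-34.1, 0) = 0, max(0, 0) = 0, max(21.74, 0) = 21.74
Node u (S = 75.14): V_u = e^(−0.0125)·[0.4717·0.0000 + 0.5283·0.0000] = 0.0000
Node d (S = 47.91): V_d = e^(−0.0125)·[0.4717·0.0000 + 0.5283·21.7423] = 11.3437
Node 0 (S = 60): V_0 = e^(−0.0125)·[0.4717·0.0000 + 0.5283·11.3437] = 5.9184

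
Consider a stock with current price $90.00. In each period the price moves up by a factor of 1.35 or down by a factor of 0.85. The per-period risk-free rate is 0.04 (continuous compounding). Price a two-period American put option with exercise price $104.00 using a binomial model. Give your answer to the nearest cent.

$16.50

Risk-neutral probability p = (e^0.04 − 0.85)/(1.35 − 0.85) = 0.1908/0.5000 = 0.3816
Terminal stock prices: S_uu = 164, S_ud = 103.3, S_dd = 65.02
Terminal payoffs (K − S): max(-60.03, 0) = 0, max(0.725, 0) = 0.725, max(38.98, 0) = 38.98
Node u (S = 121.5): continuation = e^(−0.04)·[0.3816·0.0000 + 0.6184·0.7250] = 0.4307; exercise value = 0.0000 ≤ continuation, so V_u = 0.4307
Node d (S = 76.5): continuation = e^(−0.04)·[0.3816·0.7250 + 0.6184·38.9750] = 23.4221; exercise value = 27.5000 > continuation, so V_d = 27.5000 (exercise)
Node 0 (S = 90): continuation = e^(−0.04)·[0.3816·0.4307 + 0.6184·27.5000] = 16.4966; exercise value = 14.0000 ≤ continuation, so V_0 = 16.4966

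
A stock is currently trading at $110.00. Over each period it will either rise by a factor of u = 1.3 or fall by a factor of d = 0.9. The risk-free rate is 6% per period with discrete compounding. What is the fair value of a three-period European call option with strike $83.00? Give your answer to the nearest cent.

Risk-neutral probability p = (1 + 0.06 − 0.9)/(1.3 − 0.9) = 0.1600/0.4000 = 0.4000
Terminal stock prices: S_uuu = 241.7, S_uud = 167.3, S_udd = 115.8, S_ddd = 80.19
Terminal payoffs (S − K): max(158.7, 0) = 158.7, max(84.31, 0) = 84.31, max(32.83, 0) = 32.83, max(-2.81, 0) = 0
Node uu (S = 185.9): V_uu = 1/1.06·[0.4000·158.6700 + 0.6000·84.3100] = 107.5981
Node ud (S = 128.7): V_ud = 1/1.06·[0.4000·84.3100 + 0.6000·32.8300] = 50.3981
Node dd (S = 89.1): V_dd = 1/1.06·[0.4000·32.8300 + 0.6000·0.0000] = 12.3887
Node u (S = 143): V_u = 1/1.06·[0.4000·107.5981 + 0.6000·50.3981] = 69.1303
Node d (S = 99): V_d = 1/1.06·[0.4000·50.3981 + 0.6000·12.3887] = 26.0306
Node 0 (S = 110): V_0 = 1/1.06·[0.4000·69.1303 + 0.6000·26.0306] = 40.8212

$40.82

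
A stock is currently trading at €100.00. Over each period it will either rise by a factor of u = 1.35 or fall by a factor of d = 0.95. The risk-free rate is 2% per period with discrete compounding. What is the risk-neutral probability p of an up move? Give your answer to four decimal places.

p = 0.1750

Risk-neutral probability p = (1 + 0.02 − 0.95)/(1.35 − 0.95) = 0.0700/0.4000 = 0.1750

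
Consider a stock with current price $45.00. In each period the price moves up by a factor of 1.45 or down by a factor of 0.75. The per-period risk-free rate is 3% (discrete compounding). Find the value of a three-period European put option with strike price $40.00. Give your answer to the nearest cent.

$5.46

Risk-neutral probability p = (1 + 0.03 − 0.75)/(1.45 − 0.75) = 0.2800/0.7000 = 0.4000
Terminal stock prices: S_uuu = 137.2, S_uud = 70.96, S_udd = 36.7, S_ddd = 18.98
Terminal payoffs (K − S): max(-97.19, 0) = 0, max(-30.96, 0) = 0, max(3.297, 0) = 3.297, max(21.02, 0) = 21.02
Node uu (S = 94.61): V_uu = 1/1.03·[0.4000·0.0000 + 0.6000·0.0000] = 0.0000
Node ud (S = 48.94): V_ud = 1/1.03·[0.4000·0.0000 + 0.6000·3.2969] = 1.9205
Node dd (S = 25.31): V_dd = 1/1.03·[0.4000·3.2969 + 0.6000·21.0156] = 13.5225
Node u (S = 65.25): V_u = 1/1.03·[0.4000·0.0000 + 0.6000·1.9205] = 1.1187
Node d (S = 33.75): V_d = 1/1.03·[0.4000·1.9205 + 0.6000·13.5225] = 8.6230
Node 0 (S = 45): V_0 = 1/1.03·[0.4000·1.1187 + 0.6000·8.6230] = 5.4576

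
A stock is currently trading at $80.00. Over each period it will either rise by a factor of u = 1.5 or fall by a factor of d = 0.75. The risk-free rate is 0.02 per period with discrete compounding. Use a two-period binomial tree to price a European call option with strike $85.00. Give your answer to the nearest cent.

Risk-neutral probability p = (1 + 0.02 − 0.75)/(1.5 − 0.75) = 0.2700/0.7500 = 0.3600
Terminal stock prices: S_uu = 180, S_ud = 90, S_dd = 45
Terminal payoffs (S − K): max(95, 0) = 95, max(5, 0) = 5, max(-40, 0) = 0
Node u (S = 120): V_u = 1/1.02·[0.3600·95.0000 + 0.6400·5.0000] = 36.6667
Node d (S = 60): V_d = 1/1.02·[0.3600·5.0000 + 0.6400·0.0000] = 1.7647
Node 0 (S = 80): V_0 = 1/1.02·[0.3600·36.6667 + 0.6400·1.7647] = 14.0484

$14.05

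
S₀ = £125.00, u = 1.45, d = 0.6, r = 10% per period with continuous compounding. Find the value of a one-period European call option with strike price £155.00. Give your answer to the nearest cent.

Risk-neutral probability p = (e^0.1 − 0.6)/(1.45 − 0.6) = 0.5052/0.8500 = 0.5943
Terminal stock prices: S_u = 181.2, S_d = 75
Terminal payoffs (S − K): max(26.25, 0) = 26.25, max(-80, 0) = 0
Node 0 (S = 125): V_0 = e^(−0.1)·[0.5943·26.2500 + 0.4057·0.0000] = 14.1162

£14.12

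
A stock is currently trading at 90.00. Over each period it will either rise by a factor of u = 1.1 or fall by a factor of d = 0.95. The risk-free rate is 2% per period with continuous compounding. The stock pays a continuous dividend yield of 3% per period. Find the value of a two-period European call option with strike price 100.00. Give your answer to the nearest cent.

Per-period risk-free factor R = e^0.02 = 1.0202; dividend-adjusted growth = e^(0.02−0.03) = 0.9900.
Risk-neutral probability p = (0.9900 − 0.95)/(1.1 − 0.95) = 0.0400/0.1500 = 0.2670
Terminal stock prices: S_uu = 108.9, S_ud = 94.05, S_dd = 81.22
Terminal payoffs (S − K): max(8.9, 0) = 8.9, max(-5.95, 0) = 0, max(-18.78, 0) = 0
Node u (S = 99): V_u = e^(−0.02)·[0.2670·8.9000 + 0.7330·0.0000] = 2.3292
Node d (S = 85.5): V_d = e^(−0.02)·[0.2670·0.0000 + 0.7330·0.0000] = 0.0000
Node 0 (S = 90): V_0 = e^(−0.02)·[0.2670·2.3292 + 0.7330·0.0000] = 0.6096

0.61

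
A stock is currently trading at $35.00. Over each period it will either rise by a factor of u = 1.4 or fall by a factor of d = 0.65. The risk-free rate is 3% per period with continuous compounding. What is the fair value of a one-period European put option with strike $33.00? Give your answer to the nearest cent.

Risk-neutral probability p = (e^0.03 − 0.65)/(1.4 − 0.65) = 0.3805/0.7500 = 0.5073
Terminal stock prices: S_u = 49, S_d = 22.75
Terminal payoffs (K − S): max(-16, 0) = 0, max(10.25, 0) = 10.25
Node 0 (S = 35): V_0 = e^(−0.03)·[0.5073·0.0000 + 0.4927·10.2500] = 4.9012

$4.90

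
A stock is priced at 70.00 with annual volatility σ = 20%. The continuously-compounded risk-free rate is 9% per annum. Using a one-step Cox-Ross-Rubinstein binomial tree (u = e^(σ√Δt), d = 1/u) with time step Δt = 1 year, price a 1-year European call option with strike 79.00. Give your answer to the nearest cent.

4.06

CRR parameters: u = e^(σ√Δt) = e^(0.2·√1) = 1.2214, d = 1/u = 0.8187
Per-period rate: rΔt = 0.09·1 = 0.09, so R = e^0.09 = 1.0942
Risk-neutral probability p = (e^0.09 − 0.8187)/(1.2214 − 0.8187) = 0.2754/0.4027 = 0.6840
Terminal stock prices: S_u = 85.5, S_d = 57.31
Terminal payoffs (S − K): max(6.498, 0) = 6.498, max(-21.69, 0) = 0
Node 0 (S = 70): V_0 = e^(−0.09)·[0.6840·6.4982 + 0.3160·0.0000] = 4.0624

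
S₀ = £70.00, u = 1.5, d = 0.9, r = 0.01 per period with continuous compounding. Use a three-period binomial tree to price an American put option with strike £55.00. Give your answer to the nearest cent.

£2.10

Risk-neutral probability p = (e^0.01 − 0.9)/(1.5 − 0.9) = 0.1101/0.6000 = 0.1834
Terminal stock prices: S_uuu = 236.2, S_uud = 141.8, S_udd = 85.05, S_ddd = 51.03
Terminal payoffs (K − S): max(-181.2, 0) = 0, max(-86.75, 0) = 0, max(-30.05, 0) = 0, max(3.97, 0) = 3.97
Node uu (S = 157.5): continuation = e^(−0.01)·[0.1834·0.0000 + 0.8166·0.0000] = 0.0000; exercise value = 0.0000 ≤ continuation, so V_uu = 0.0000
Node ud (S = 94.5): continuation = e^(−0.01)·[0.1834·0.0000 + 0.8166·0.0000] = 0.0000; exercise value = 0.0000 ≤ continuation, so V_ud = 0.0000
Node dd (S = 56.7): continuation = e^(−0.01)·[0.1834·0.0000 + 0.8166·3.9700] = 3.2096; exercise value = 0.0000 ≤ continuation, so V_dd = 3.2096
Node u (S = 105): continuation = e^(−0.01)·[0.1834·0.0000 + 0.8166·0.0000] = 0.0000; exercise value = 0.0000 ≤ continuation, so V_u = 0.0000
Node d (S = 63): continuation = e^(−0.01)·[0.1834·0.0000 + 0.8166·3.2096] = 2.5948; exercise value = 0.0000 ≤ continuation, so V_d = 2.5948
Node 0 (S = 70): continuation = e^(−0.01)·[0.1834·0.0000 + 0.8166·2.5948] = 2.0978; exercise value = 0.0000 ≤ continuation, so V_0 = 2.0978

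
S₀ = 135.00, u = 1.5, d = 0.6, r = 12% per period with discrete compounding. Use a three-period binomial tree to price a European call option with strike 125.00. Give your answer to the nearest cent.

62.62

Risk-neutral probability p = (1 + 0.12 − 0.6)/(1.5 − 0.6) = 0.5200/0.9000 = 0.5778
Terminal stock prices: S_uuu = 455.6, S_uud = 182.2, S_udd = 72.9, S_ddd = 29.16
Terminal payoffs (S − K): max(330.6, 0) = 330.6, max(57.25, 0) = 57.25, max(-52.1, 0) = 0, max(-95.84, 0) = 0
Node uu (S = 303.8): V_uu = 1/1.12·[0.5778·330.6250 + 0.4222·57.2500] = 192.1429
Node ud (S = 121.5): V_ud = 1/1.12·[0.5778·57.2500 + 0.4222·0.0000] = 29.5337
Node dd (S = 48.6): V_dd = 1/1.12·[0.5778·0.0000 + 0.4222·0.0000] = 0.0000
Node u (S = 202.5): V_u = 1/1.12·[0.5778·192.1429 + 0.4222·29.5337] = 110.2551
Node d (S = 81): V_d = 1/1.12·[0.5778·29.5337 + 0.4222·0.0000] = 15.2357
Node 0 (S = 135): V_0 = 1/1.12·[0.5778·110.2551 + 0.4222·15.2357] = 62.6212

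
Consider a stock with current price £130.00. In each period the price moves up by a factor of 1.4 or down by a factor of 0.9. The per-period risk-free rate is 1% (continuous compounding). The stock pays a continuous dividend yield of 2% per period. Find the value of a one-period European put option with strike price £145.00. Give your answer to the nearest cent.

Per-period risk-free factor R = e^0.01 = 1.0101; dividend-adjusted growth = e^(0.01−0.02) = 0.9900.
Risk-neutral probability p = (0.9900 − 0.9)/(1.4 − 0.9) = 0.0900/0.5000 = 0.1801
Terminal stock prices: S_u = 182, S_d = 117
Terminal payoffs (K − S): max(-37, 0) = 0, max(28, 0) = 28
Node 0 (S = 130): V_0 = e^(−0.01)·[0.1801·0.0000 + 0.8199·28.0000] = 22.7288

£22.73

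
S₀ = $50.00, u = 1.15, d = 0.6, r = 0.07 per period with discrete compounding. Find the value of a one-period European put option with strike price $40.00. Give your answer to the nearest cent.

$1.36

Risk-neutral probability p = (1 + 0.07 − 0.6)/(1.15 − 0.6) = 0.4700/0.5500 = 0.8545
Terminal stock prices: S_u = 57.5, S_d = 30
Terminal payoffs (K − S): max(-17.5, 0) = 0, max(10, 0) = 10
Node 0 (S = 50): V_0 = 1/1.07·[0.8545·0.0000 + 0.1455·10.0000] = 1.3594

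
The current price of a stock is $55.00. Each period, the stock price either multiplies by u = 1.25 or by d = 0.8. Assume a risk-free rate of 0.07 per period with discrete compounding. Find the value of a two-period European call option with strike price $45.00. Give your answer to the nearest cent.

Risk-neutral probability p = (1 + 0.07 − 0.8)/(1.25 − 0.8) = 0.2700/0.4500 = 0.6000
Terminal stock prices: S_uu = 85.94, S_ud = 55, S_dd = 35.2
Terminal payoffs (S − K): max(40.94, 0) = 40.94, max(10, 0) = 10, max(-9.8, 0) = 0
Node u (S = 68.75): V_u = 1/1.07·[0.6000·40.9375 + 0.4000·10.0000] = 26.6939
Node d (S = 44): V_d = 1/1.07·[0.6000·10.0000 + 0.4000·0.0000] = 5.6075
Node 0 (S = 55): V_0 = 1/1.07·[0.6000·26.6939 + 0.4000·5.6075] = 17.0648

$17.06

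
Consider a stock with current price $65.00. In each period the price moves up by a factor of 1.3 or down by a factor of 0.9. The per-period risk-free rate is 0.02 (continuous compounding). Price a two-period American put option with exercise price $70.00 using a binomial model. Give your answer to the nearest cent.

$8.16

Risk-neutral probability p = (e^0.02 − 0.9)/(1.3 − 0.9) = 0.1202/0.4000 = 0.3005
Terminal stock prices: S_uu = 109.9, S_ud = 76.05, S_dd = 52.65
Terminal payoffs (K − S): max(-39.85, 0) = 0, max(-6.05, 0) = 0, max(17.35, 0) = 17.35
Node u (S = 84.5): continuation = e^(−0.02)·[0.3005·0.0000 + 0.6995·0.0000] = 0.0000; exercise value = 0.0000 ≤ continuation, so V_u = 0.0000
Node d (S = 58.5): continuation = e^(−0.02)·[0.3005·0.0000 + 0.6995·17.3500] = 11.8960; exercise value = 11.5000 ≤ continuation, so V_d = 11.8960
Node 0 (S = 65): continuation = e^(−0.02)·[0.3005·0.0000 + 0.6995·11.8960] = 8.1564; exercise value = 5.0000 ≤ continuation, so V_0 = 8.1564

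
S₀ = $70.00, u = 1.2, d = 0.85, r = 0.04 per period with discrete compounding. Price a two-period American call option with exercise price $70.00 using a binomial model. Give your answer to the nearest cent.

$9.03

Risk-neutral probability p = (1 + 0.04 − 0.85)/(1.2 − 0.85) = 0.1900/0.3500 = 0.5429
Terminal stock prices: S_uu = 100.8, S_ud = 71.4, S_dd = 50.57
Terminal payoffs (S − K): max(30.8, 0) = 30.8, max(1.4, 0) = 1.4, max(-19.43, 0) = 0
Node u (S = 84): continuation = 1/1.04·[0.5429·30.8000 + 0.4571·1.4000] = 16.6923; exercise value = 14.0000 ≤ continuation, so V_u = 16.6923
Node d (S = 59.5): continuation = 1/1.04·[0.5429·1.4000 + 0.4571·0.0000] = 0.7308; exercise value = 0.0000 ≤ continuation, so V_d = 0.7308
Node 0 (S = 70): continuation = 1/1.04·[0.5429·16.6923 + 0.4571·0.7308] = 9.0342; exercise value = 0.0000 ≤ continuation, so V_0 = 9.0342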